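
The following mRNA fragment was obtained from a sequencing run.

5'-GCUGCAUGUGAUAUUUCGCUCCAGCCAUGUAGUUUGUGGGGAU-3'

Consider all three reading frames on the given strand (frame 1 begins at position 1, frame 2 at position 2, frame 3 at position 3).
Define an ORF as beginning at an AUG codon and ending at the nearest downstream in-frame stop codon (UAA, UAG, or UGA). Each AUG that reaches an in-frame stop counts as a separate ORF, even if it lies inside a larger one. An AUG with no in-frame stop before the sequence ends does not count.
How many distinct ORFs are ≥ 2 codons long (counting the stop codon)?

Frame 1: GCU GCA UGU GAU AUU UCG CUC CAG CCA UGU AGU UUG UGG GGA — no AUG→stop ORF.
Frame 2: CUG CAU GUG AUA UUU CGC UCC AGC CAU GUA GUU UGU GGG GAU — no AUG→stop ORF.
Frame 3: UGC AUG UGA UAU UUC GCU CCA GCC AUG UAG UUU GUG GGG — AUG at 6, stop UGA at 9 → 6 nt; AUG at 27, stop UAG at 30 → 6 nt.
ORFs ≥ 2 codons: frame 3 6–11 (2 codons), frame 3 27–32 (2 codons). Count = 2.

2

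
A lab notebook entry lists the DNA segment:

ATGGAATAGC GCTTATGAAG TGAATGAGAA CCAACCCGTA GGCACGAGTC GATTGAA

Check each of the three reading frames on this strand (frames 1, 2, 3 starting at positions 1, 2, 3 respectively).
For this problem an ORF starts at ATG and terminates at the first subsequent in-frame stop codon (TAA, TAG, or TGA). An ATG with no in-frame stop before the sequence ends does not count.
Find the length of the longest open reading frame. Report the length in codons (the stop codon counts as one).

Frame 1: ATG GAA TAG CGC TTA TGA AGT GAA TGA GAA CCA ACC CGT AGG CAC GAG TCG ATT GAA — ATG at 1, stop TAG at 7 → 9 nt.
Frame 2: TGG AAT AGC GCT TAT GAA GTG AAT GAG AAC CAA CCC GTA GGC ACG AGT CGA TTG — no ATG→stop ORF.
Frame 3: GGA ATA GCG CTT ATG AAG TGA ATG AGA ACC AAC CCG TAG GCA CGA GTC GAT TGA — ATG at 15, stop TGA at 21 → 9 nt; ATG at 24, stop TAG at 39 → 18 nt.
Longest: frame 3, positions 24–41, 18 nt = 6 codons = 5 aa. → 6 codons.

6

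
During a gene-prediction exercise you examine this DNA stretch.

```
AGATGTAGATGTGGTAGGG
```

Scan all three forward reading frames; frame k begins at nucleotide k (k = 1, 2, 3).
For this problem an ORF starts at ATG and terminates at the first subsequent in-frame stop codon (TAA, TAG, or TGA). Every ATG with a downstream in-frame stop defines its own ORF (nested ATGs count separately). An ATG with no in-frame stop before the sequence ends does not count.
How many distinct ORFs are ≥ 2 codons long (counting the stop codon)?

2

Frame 1: AGA TGT AGA TGT GGT AGG — no ATG→stop ORF.
Frame 2: GAT GTA GAT GTG GTA GGG — no ATG→stop ORF.
Frame 3: ATG TAG ATG TGG TAG — ATG at 3, stop TAG at 6 → 6 nt; ATG at 9, stop TAG at 15 → 9 nt.
ORFs ≥ 2 codons: frame 3 3–8 (2 codons), frame 3 9–17 (3 codons). Count = 2.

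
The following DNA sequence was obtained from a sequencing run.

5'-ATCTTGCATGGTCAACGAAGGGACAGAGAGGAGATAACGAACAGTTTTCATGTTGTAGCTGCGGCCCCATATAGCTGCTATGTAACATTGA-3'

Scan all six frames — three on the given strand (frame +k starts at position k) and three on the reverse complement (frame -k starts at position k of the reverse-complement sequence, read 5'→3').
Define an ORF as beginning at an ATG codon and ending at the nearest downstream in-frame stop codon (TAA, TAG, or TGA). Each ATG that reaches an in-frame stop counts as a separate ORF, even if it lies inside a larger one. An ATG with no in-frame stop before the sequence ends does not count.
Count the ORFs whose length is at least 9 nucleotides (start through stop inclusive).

2

Reverse complement (5'→3'): TCAATGTTACATAGCAGCTATATGGGGCCGCAGCTACAACATGAAAACTGTTCGTTATCTCCTCTCTGTCCCTTCGTTGACCATGCAAGAT
Frame +1: ATC TTG CAT GGT CAA CGA AGG GAC AGA GAG GAG ATA ACG AAC AGT TTT CAT GTT GTA GCT GCG GCC CCA TAT AGC TGC TAT GTA ACA TTG — no ATG→stop ORF.
Frame +2: TCT TGC ATG GTC AAC GAA GGG ACA GAG AGG AGA TAA CGA ACA GTT TTC ATG TTG TAG CTG CGG CCC CAT ATA GCT GCT ATG TAA CAT TGA — ATG at 8, stop TAA at 35 → 30 nt; ATG at 50, stop TAG at 56 → 9 nt; ATG at 80, stop TAA at 83 → 6 nt.
Frame +3: CTT GCA TGG TCA ACG AAG GGA CAG AGA GGA GAT AAC GAA CAG TTT TCA TGT TGT AGC TGC GGC CCC ATA TAG CTG CTA TGT AAC ATT — no ATG→stop ORF.
Frame -1: TCA ATG TTA CAT AGC AGC TAT ATG GGG CCG CAG CTA CAA CAT GAA AAC TGT TCG TTA TCT CCT CTC TGT CCC TTC GTT GAC CAT GCA AGA — no ATG→stop ORF.
Frame -2: CAA TGT TAC ATA GCA GCT ATA TGG GGC CGC AGC TAC AAC ATG AAA ACT GTT CGT TAT CTC CTC TCT GTC CCT TCG TTG ACC ATG CAA GAT — no ATG→stop ORF.
Frame -3: AAT GTT ACA TAG CAG CTA TAT GGG GCC GCA GCT ACA ACA TGA AAA CTG TTC GTT ATC TCC TCT CTG TCC CTT CGT TGA CCA TGC AAG — no ATG→stop ORF.
ORFs ≥ 9 nucleotides: frame +2 8–37 (30 nucleotides), frame +2 50–58 (9 nucleotides). Count = 2.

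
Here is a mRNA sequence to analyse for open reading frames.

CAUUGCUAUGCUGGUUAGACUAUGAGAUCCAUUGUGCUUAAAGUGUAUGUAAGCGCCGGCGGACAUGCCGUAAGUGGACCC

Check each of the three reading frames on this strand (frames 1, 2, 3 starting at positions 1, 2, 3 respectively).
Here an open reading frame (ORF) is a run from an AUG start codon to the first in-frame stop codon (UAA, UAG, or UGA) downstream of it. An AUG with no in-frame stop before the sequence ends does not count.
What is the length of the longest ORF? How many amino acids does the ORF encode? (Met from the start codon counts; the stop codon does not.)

5

Frame 1: CAU UGC UAU GCU GGU UAG ACU AUG AGA UCC AUU GUG CUU AAA GUG UAU GUA AGC GCC GGC GGA CAU GCC GUA AGU GGA CCC — no AUG→stop ORF.
Frame 2: AUU GCU AUG CUG GUU AGA CUA UGA GAU CCA UUG UGC UUA AAG UGU AUG UAA GCG CCG GCG GAC AUG CCG UAA GUG GAC — AUG at 8, stop UGA at 23 → 18 nt; AUG at 47, stop UAA at 50 → 6 nt; AUG at 65, stop UAA at 71 → 9 nt.
Frame 3: UUG CUA UGC UGG UUA GAC UAU GAG AUC CAU UGU GCU UAA AGU GUA UGU AAG CGC CGG CGG ACA UGC CGU AAG UGG ACC — no AUG→stop ORF.
Longest: frame 2, positions 8–25, 18 nt = 6 codons = 5 aa. → 5 amino acids.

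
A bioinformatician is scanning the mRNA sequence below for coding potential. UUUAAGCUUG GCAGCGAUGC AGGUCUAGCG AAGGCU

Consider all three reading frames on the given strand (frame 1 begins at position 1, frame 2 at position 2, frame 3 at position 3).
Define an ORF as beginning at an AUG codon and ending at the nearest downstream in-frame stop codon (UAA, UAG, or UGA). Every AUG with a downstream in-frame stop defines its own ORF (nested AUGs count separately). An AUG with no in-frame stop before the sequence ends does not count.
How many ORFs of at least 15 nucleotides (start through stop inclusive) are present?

Frame 1: UUU AAG CUU GGC AGC GAU GCA GGU CUA GCG AAG GCU — no AUG→stop ORF.
Frame 2: UUA AGC UUG GCA GCG AUG CAG GUC UAG CGA AGG — AUG at 17, stop UAG at 26 → 12 nt.
Frame 3: UAA GCU UGG CAG CGA UGC AGG UCU AGC GAA GGC — no AUG→stop ORF.
No ORF reaches 15 nucleotides. Count = 0.

0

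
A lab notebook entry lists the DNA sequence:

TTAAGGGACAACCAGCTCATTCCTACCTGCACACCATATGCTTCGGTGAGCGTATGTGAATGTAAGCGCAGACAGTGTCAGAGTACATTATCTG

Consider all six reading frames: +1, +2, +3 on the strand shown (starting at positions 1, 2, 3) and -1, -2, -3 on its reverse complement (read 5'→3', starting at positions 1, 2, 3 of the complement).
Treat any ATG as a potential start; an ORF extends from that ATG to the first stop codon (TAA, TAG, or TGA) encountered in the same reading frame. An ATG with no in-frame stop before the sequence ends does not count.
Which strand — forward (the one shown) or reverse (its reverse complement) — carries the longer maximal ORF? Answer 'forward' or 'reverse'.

reverse

Reverse complement (5'→3'): CAGATAATGTACTCTGACACTGTCTGCGCTTACATTCACATACGCTCACCGAAGCATATGGTGTGCAGGTAGGAATGAGCTGGTTGTCCCTTAA
Frame +1: TTA AGG GAC AAC CAG CTC ATT CCT ACC TGC ACA CCA TAT GCT TCG GTG AGC GTA TGT GAA TGT AAG CGC AGA CAG TGT CAG AGT ACA TTA TCT — no ATG→stop ORF.
Frame +2: TAA GGG ACA ACC AGC TCA TTC CTA CCT GCA CAC CAT ATG CTT CGG TGA GCG TAT GTG AAT GTA AGC GCA GAC AGT GTC AGA GTA CAT TAT CTG — ATG at 38, stop TGA at 47 → 12 nt.
Frame +3: AAG GGA CAA CCA GCT CAT TCC TAC CTG CAC ACC ATA TGC TTC GGT GAG CGT ATG TGA ATG TAA GCG CAG ACA GTG TCA GAG TAC ATT ATC — ATG at 54, stop TGA at 57 → 6 nt; ATG at 60, stop TAA at 63 → 6 nt.
Frame -1: CAG ATA ATG TAC TCT GAC ACT GTC TGC GCT TAC ATT CAC ATA CGC TCA CCG AAG CAT ATG GTG TGC AGG TAG GAA TGA GCT GGT TGT CCC TTA — ATG at 7, stop TAG at 70 → 66 nt; ATG at 58, stop TAG at 70 → 15 nt.
Frame -2: AGA TAA TGT ACT CTG ACA CTG TCT GCG CTT ACA TTC ACA TAC GCT CAC CGA AGC ATA TGG TGT GCA GGT AGG AAT GAG CTG GTT GTC CCT TAA — no ATG→stop ORF.
Frame -3: GAT AAT GTA CTC TGA CAC TGT CTG CGC TTA CAT TCA CAT ACG CTC ACC GAA GCA TAT GGT GTG CAG GTA GGA ATG AGC TGG TTG TCC CTT — no ATG→stop ORF.
Forward-strand max 12 nt; reverse-strand max 66 nt. The reverse strand has the longer ORF.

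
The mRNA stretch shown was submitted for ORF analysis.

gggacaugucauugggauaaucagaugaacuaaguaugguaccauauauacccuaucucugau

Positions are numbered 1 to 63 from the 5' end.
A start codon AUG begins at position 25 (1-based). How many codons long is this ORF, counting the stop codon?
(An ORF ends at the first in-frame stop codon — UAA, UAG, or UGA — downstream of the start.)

Codons from position 25: AUG (25–27), AAC (28–30), UAA (31–33).
UAA is the first in-frame stop; that's 3 codons including the stop.

3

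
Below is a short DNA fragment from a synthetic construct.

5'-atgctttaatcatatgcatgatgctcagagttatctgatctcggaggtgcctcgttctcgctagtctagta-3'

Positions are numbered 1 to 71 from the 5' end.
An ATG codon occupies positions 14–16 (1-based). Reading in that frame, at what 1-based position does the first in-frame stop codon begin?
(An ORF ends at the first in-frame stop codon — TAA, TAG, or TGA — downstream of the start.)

Codons from position 14: ATG (14–16), CAT (17–19), GAT (20–22), GCT (23–25), CAG (26–28), AGT (29–31), TAT (32–34), CTG (35–37), ATC (38–40), TCG (41–43), GAG (44–46), GTG (47–49), CCT (50–52), CGT (53–55), TCT (56–58), CGC (59–61), TAG (62–64).
TAG is a stop codon; it begins at position 62.

62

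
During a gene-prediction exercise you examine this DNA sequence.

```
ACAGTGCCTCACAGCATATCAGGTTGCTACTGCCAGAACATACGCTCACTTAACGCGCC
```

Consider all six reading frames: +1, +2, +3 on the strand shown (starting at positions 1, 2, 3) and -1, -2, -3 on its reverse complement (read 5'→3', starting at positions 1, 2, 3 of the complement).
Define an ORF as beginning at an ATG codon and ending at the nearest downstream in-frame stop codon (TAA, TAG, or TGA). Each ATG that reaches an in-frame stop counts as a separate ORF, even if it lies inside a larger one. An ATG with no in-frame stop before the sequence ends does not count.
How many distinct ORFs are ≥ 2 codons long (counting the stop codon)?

Reverse complement (5'→3'): GGCGCGTTAAGTGAGCGTATGTTCTGGCAGTAGCAACCTGATATGCTGTGAGGCACTGT
Frame +1: ACA GTG CCT CAC AGC ATA TCA GGT TGC TAC TGC CAG AAC ATA CGC TCA CTT AAC GCG — no ATG→stop ORF.
Frame +2: CAG TGC CTC ACA GCA TAT CAG GTT GCT ACT GCC AGA ACA TAC GCT CAC TTA ACG CGC — no ATG→stop ORF.
Frame +3: AGT GCC TCA CAG CAT ATC AGG TTG CTA CTG CCA GAA CAT ACG CTC ACT TAA CGC GCC — no ATG→stop ORF.
Frame -1: GGC GCG TTA AGT GAG CGT ATG TTC TGG CAG TAG CAA CCT GAT ATG CTG TGA GGC ACT — ATG at 19, stop TAG at 31 → 15 nt; ATG at 43, stop TGA at 49 → 9 nt.
Frame -2: GCG CGT TAA GTG AGC GTA TGT TCT GGC AGT AGC AAC CTG ATA TGC TGT GAG GCA CTG — no ATG→stop ORF.
Frame -3: CGC GTT AAG TGA GCG TAT GTT CTG GCA GTA GCA ACC TGA TAT GCT GTG AGG CAC TGT — no ATG→stop ORF.
ORFs ≥ 2 codons: frame -1 19–33 (5 codons), frame -1 43–51 (3 codons). Count = 2.

2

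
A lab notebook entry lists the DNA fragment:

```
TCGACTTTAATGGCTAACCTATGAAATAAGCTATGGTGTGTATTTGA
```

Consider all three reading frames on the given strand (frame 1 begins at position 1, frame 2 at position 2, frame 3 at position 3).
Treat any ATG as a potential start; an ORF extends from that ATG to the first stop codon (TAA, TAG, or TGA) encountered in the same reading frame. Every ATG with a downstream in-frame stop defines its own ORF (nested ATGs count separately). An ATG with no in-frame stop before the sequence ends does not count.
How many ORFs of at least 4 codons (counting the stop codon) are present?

Frame 1: TCG ACT TTA ATG GCT AAC CTA TGA AAT AAG CTA TGG TGT GTA TTT — ATG at 10, stop TGA at 22 → 15 nt.
Frame 2: CGA CTT TAA TGG CTA ACC TAT GAA ATA AGC TAT GGT GTG TAT TTG — no ATG→stop ORF.
Frame 3: GAC TTT AAT GGC TAA CCT ATG AAA TAA GCT ATG GTG TGT ATT TGA — ATG at 21, stop TAA at 27 → 9 nt; ATG at 33, stop TGA at 45 → 15 nt.
ORFs ≥ 4 codons: frame 1 10–24 (5 codons), frame 3 33–47 (5 codons). Count = 2.

2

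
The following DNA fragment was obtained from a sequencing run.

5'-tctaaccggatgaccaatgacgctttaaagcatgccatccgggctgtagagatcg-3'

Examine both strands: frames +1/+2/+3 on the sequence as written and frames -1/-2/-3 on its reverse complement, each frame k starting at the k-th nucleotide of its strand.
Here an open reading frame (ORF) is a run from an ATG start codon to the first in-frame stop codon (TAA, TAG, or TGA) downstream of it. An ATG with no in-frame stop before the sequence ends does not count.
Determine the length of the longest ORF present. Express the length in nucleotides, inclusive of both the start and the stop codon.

Reverse complement (5'→3'): CGATCTCTACAGCCCGGATGGCATGCTTTAAAGCGTCATTGGTCATCCGGTTAGA
Frame +1: TCT AAC CGG ATG ACC AAT GAC GCT TTA AAG CAT GCC ATC CGG GCT GTA GAG ATC — no ATG→stop ORF.
Frame +2: CTA ACC GGA TGA CCA ATG ACG CTT TAA AGC ATG CCA TCC GGG CTG TAG AGA TCG — ATG at 17, stop TAA at 26 → 12 nt; ATG at 32, stop TAG at 47 → 18 nt.
Frame +3: TAA CCG GAT GAC CAA TGA CGC TTT AAA GCA TGC CAT CCG GGC TGT AGA GAT — no ATG→stop ORF.
Frame -1: CGA TCT CTA CAG CCC GGA TGG CAT GCT TTA AAG CGT CAT TGG TCA TCC GGT TAG — no ATG→stop ORF.
Frame -2: GAT CTC TAC AGC CCG GAT GGC ATG CTT TAA AGC GTC ATT GGT CAT CCG GTT AGA — ATG at 23, stop TAA at 29 → 9 nt.
Frame -3: ATC TCT ACA GCC CGG ATG GCA TGC TTT AAA GCG TCA TTG GTC ATC CGG TTA — no ATG→stop ORF.
Longest: frame +2, positions 32–49, 18 nt = 6 codons = 5 aa. → 18 nucleotides.

18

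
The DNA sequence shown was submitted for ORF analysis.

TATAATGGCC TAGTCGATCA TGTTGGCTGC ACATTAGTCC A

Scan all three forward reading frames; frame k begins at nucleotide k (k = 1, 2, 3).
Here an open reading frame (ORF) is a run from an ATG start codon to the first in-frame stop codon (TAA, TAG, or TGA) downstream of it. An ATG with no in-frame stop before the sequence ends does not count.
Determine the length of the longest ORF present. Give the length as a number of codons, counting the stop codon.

Frame 1: TAT AAT GGC CTA GTC GAT CAT GTT GGC TGC ACA TTA GTC — no ATG→stop ORF.
Frame 2: ATA ATG GCC TAG TCG ATC ATG TTG GCT GCA CAT TAG TCC — ATG at 5, stop TAG at 11 → 9 nt; ATG at 20, stop TAG at 35 → 18 nt.
Frame 3: TAA TGG CCT AGT CGA TCA TGT TGG CTG CAC ATT AGT CCA — no ATG→stop ORF.
Longest: frame 2, positions 20–37, 18 nt = 6 codons = 5 aa. → 6 codons.

6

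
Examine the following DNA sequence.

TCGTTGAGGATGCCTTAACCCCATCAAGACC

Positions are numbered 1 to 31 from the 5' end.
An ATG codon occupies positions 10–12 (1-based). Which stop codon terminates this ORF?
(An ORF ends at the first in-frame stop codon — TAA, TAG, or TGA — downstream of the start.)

TAA

Codons from position 10: ATG (10–12), CCT (13–15), TAA (16–18).
The first in-frame stop codon is TAA.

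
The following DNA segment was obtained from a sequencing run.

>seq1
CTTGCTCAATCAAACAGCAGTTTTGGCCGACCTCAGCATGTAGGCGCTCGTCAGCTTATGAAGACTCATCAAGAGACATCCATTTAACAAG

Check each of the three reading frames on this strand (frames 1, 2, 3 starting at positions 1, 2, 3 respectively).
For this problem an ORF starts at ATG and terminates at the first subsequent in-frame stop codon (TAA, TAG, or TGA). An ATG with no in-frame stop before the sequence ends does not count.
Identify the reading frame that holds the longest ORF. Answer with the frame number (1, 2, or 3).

1

Frame 1: CTT GCT CAA TCA AAC AGC AGT TTT GGC CGA CCT CAG CAT GTA GGC GCT CGT CAG CTT ATG AAG ACT CAT CAA GAG ACA TCC ATT TAA CAA — ATG at 58, stop TAA at 85 → 30 nt.
Frame 2: TTG CTC AAT CAA ACA GCA GTT TTG GCC GAC CTC AGC ATG TAG GCG CTC GTC AGC TTA TGA AGA CTC ATC AAG AGA CAT CCA TTT AAC AAG — ATG at 38, stop TAG at 41 → 6 nt.
Frame 3: TGC TCA ATC AAA CAG CAG TTT TGG CCG ACC TCA GCA TGT AGG CGC TCG TCA GCT TAT GAA GAC TCA TCA AGA GAC ATC CAT TTA ACA — no ATG→stop ORF.
Longest ORF is 30 nt in frame 1 (positions 58–87).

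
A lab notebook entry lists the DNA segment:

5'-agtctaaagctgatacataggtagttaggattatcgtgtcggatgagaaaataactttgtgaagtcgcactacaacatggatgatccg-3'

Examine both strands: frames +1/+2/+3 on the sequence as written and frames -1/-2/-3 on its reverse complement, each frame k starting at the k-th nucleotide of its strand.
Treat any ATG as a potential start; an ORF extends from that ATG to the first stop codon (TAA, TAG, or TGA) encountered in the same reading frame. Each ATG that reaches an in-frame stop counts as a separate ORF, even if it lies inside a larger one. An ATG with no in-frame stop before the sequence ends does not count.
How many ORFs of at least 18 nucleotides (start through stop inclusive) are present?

0

Reverse complement (5'→3'): CGGATCATCCATGTTGTAGTGCGACTTCACAAAGTTATTTTCTCATCCGACACGATAATCCTAACTACCTATGTATCAGCTTTAGACT
Frame +1: AGT CTA AAG CTG ATA CAT AGG TAG TTA GGA TTA TCG TGT CGG ATG AGA AAA TAA CTT TGT GAA GTC GCA CTA CAA CAT GGA TGA TCC — ATG at 43, stop TAA at 52 → 12 nt.
Frame +2: GTC TAA AGC TGA TAC ATA GGT AGT TAG GAT TAT CGT GTC GGA TGA GAA AAT AAC TTT GTG AAG TCG CAC TAC AAC ATG GAT GAT CCG — no ATG→stop ORF.
Frame +3: TCT AAA GCT GAT ACA TAG GTA GTT AGG ATT ATC GTG TCG GAT GAG AAA ATA ACT TTG TGA AGT CGC ACT ACA ACA TGG ATG ATC — no ATG→stop ORF.
Frame -1: CGG ATC ATC CAT GTT GTA GTG CGA CTT CAC AAA GTT ATT TTC TCA TCC GAC ACG ATA ATC CTA ACT ACC TAT GTA TCA GCT TTA GAC — no ATG→stop ORF.
Frame -2: GGA TCA TCC ATG TTG TAG TGC GAC TTC ACA AAG TTA TTT TCT CAT CCG ACA CGA TAA TCC TAA CTA CCT ATG TAT CAG CTT TAG ACT — ATG at 11, stop TAG at 17 → 9 nt; ATG at 71, stop TAG at 83 → 15 nt.
Frame -3: GAT CAT CCA TGT TGT AGT GCG ACT TCA CAA AGT TAT TTT CTC ATC CGA CAC GAT AAT CCT AAC TAC CTA TGT ATC AGC TTT AGA — no ATG→stop ORF.
No ORF reaches 18 nucleotides. Count = 0.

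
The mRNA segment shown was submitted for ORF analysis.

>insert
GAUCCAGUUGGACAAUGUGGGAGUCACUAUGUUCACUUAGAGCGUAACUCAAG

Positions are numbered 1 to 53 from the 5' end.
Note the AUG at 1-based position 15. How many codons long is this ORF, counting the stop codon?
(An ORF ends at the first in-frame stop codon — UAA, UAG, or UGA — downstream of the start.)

Codons from position 15: AUG (15–17), UGG (18–20), GAG (21–23), UCA (24–26), CUA (27–29), UGU (30–32), UCA (33–35), CUU (36–38), AGA (39–41), GCG (42–44), UAA (45–47).
UAA is the first in-frame stop; that's 11 codons including the stop.

11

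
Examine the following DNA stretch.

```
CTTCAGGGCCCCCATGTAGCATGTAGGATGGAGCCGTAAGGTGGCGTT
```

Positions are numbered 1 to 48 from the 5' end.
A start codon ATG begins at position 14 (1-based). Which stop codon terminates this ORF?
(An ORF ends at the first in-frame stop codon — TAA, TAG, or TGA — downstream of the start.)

Codons from position 14: ATG (14–16), TAG (17–19).
The first in-frame stop codon is TAG.

TAG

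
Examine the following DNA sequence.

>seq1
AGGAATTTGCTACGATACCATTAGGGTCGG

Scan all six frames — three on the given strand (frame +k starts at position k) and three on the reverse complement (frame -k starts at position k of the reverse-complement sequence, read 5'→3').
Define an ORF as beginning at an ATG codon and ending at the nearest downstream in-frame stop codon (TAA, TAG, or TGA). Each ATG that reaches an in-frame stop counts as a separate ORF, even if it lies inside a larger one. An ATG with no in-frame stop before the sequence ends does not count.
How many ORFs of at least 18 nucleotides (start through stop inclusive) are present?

0

Reverse complement (5'→3'): CCGACCCTAATGGTATCGTAGCAAATTCCT
Frame +1: AGG AAT TTG CTA CGA TAC CAT TAG GGT CGG — no ATG→stop ORF.
Frame +2: GGA ATT TGC TAC GAT ACC ATT AGG GTC — no ATG→stop ORF.
Frame +3: GAA TTT GCT ACG ATA CCA TTA GGG TCG — no ATG→stop ORF.
Frame -1: CCG ACC CTA ATG GTA TCG TAG CAA ATT CCT — ATG at 10, stop TAG at 19 → 12 nt.
Frame -2: CGA CCC TAA TGG TAT CGT AGC AAA TTC — no ATG→stop ORF.
Frame -3: GAC CCT AAT GGT ATC GTA GCA AAT TCC — no ATG→stop ORF.
No ORF reaches 18 nucleotides. Count = 0.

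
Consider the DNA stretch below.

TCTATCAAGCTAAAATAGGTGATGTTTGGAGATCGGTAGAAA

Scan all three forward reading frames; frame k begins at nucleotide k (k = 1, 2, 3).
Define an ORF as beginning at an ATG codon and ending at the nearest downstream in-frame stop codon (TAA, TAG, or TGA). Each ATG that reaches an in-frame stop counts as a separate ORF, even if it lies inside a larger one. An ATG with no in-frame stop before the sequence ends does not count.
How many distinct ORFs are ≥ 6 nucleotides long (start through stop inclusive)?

1

Frame 1: TCT ATC AAG CTA AAA TAG GTG ATG TTT GGA GAT CGG TAG AAA — ATG at 22, stop TAG at 37 → 18 nt.
Frame 2: CTA TCA AGC TAA AAT AGG TGA TGT TTG GAG ATC GGT AGA — no ATG→stop ORF.
Frame 3: TAT CAA GCT AAA ATA GGT GAT GTT TGG AGA TCG GTA GAA — no ATG→stop ORF.
ORFs ≥ 6 nucleotides: frame 1 22–39 (18 nucleotides). Count = 1.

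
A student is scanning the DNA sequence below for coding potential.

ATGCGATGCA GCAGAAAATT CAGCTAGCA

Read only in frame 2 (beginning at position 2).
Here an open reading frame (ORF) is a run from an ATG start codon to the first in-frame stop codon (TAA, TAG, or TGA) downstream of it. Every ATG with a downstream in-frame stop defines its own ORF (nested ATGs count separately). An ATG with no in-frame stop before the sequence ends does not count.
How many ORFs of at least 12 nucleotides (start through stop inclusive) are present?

Frame 2: TGC GAT GCA GCA GAA AAT TCA GCT AGC — no ATG→stop ORF.
No ORF reaches 12 nucleotides. Count = 0.

0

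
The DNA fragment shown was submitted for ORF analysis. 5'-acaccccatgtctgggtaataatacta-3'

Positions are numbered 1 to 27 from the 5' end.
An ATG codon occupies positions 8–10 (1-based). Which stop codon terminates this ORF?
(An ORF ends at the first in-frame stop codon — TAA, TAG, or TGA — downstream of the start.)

Codons from position 8: ATG (8–10), TCT (11–13), GGG (14–16), TAA (17–19).
The first in-frame stop codon is TAA.

TAA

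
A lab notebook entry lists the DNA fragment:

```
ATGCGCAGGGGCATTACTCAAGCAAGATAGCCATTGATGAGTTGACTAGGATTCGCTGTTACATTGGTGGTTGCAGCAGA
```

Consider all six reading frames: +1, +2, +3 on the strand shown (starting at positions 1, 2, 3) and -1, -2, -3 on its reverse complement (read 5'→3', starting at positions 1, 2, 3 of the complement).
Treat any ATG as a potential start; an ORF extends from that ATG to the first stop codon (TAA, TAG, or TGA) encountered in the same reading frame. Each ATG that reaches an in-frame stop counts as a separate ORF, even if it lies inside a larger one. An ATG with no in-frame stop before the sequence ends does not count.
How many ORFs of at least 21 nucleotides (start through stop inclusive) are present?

Reverse complement (5'→3'): TCTGCTGCAACCACCAATGTAACAGCGAATCCTAGTCAACTCATCAATGGCTATCTTGCTTGAGTAATGCCCCTGCGCAT
Frame +1: ATG CGC AGG GGC ATT ACT CAA GCA AGA TAG CCA TTG ATG AGT TGA CTA GGA TTC GCT GTT ACA TTG GTG GTT GCA GCA — ATG at 1, stop TAG at 28 → 30 nt; ATG at 37, stop TGA at 43 → 9 nt.
Frame +2: TGC GCA GGG GCA TTA CTC AAG CAA GAT AGC CAT TGA TGA GTT GAC TAG GAT TCG CTG TTA CAT TGG TGG TTG CAG CAG — no ATG→stop ORF.
Frame +3: GCG CAG GGG CAT TAC TCA AGC AAG ATA GCC ATT GAT GAG TTG ACT AGG ATT CGC TGT TAC ATT GGT GGT TGC AGC AGA — no ATG→stop ORF.
Frame -1: TCT GCT GCA ACC ACC AAT GTA ACA GCG AAT CCT AGT CAA CTC ATC AAT GGC TAT CTT GCT TGA GTA ATG CCC CTG CGC — no ATG→stop ORF.
Frame -2: CTG CTG CAA CCA CCA ATG TAA CAG CGA ATC CTA GTC AAC TCA TCA ATG GCT ATC TTG CTT GAG TAA TGC CCC TGC GCA — ATG at 17, stop TAA at 20 → 6 nt; ATG at 47, stop TAA at 65 → 21 nt.
Frame -3: TGC TGC AAC CAC CAA TGT AAC AGC GAA TCC TAG TCA ACT CAT CAA TGG CTA TCT TGC TTG AGT AAT GCC CCT GCG CAT — no ATG→stop ORF.
ORFs ≥ 21 nucleotides: frame +1 1–30 (30 nucleotides), frame -2 47–67 (21 nucleotides). Count = 2.

2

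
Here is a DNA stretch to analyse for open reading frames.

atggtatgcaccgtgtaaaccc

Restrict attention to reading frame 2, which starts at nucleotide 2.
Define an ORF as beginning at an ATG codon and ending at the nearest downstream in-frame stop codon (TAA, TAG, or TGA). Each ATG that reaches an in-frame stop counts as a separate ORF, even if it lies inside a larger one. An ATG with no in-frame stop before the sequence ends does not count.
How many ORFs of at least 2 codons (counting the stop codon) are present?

Frame 2: TGG TAT GCA CCG TGT AAA CCC — no ATG→stop ORF.
No ORF reaches 2 codons. Count = 0.

0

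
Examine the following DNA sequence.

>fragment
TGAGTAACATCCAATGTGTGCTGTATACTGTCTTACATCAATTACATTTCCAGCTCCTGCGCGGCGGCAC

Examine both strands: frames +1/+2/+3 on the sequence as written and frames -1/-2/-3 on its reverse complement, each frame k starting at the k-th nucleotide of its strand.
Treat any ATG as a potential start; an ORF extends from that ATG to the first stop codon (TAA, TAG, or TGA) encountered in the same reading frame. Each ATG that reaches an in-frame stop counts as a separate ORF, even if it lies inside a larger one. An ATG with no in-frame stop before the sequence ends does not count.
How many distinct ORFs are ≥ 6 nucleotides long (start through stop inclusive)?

Reverse complement (5'→3'): GTGCCGCCGCGCAGGAGCTGGAAATGTAATTGATGTAAGACAGTATACAGCACACATTGGATGTTACTCA
Frame +1: TGA GTA ACA TCC AAT GTG TGC TGT ATA CTG TCT TAC ATC AAT TAC ATT TCC AGC TCC TGC GCG GCG GCA — no ATG→stop ORF.
Frame +2: GAG TAA CAT CCA ATG TGT GCT GTA TAC TGT CTT ACA TCA ATT ACA TTT CCA GCT CCT GCG CGG CGG CAC — no ATG→stop ORF.
Frame +3: AGT AAC ATC CAA TGT GTG CTG TAT ACT GTC TTA CAT CAA TTA CAT TTC CAG CTC CTG CGC GGC GGC — no ATG→stop ORF.
Frame -1: GTG CCG CCG CGC AGG AGC TGG AAA TGT AAT TGA TGT AAG ACA GTA TAC AGC ACA CAT TGG ATG TTA CTC — no ATG→stop ORF.
Frame -2: TGC CGC CGC GCA GGA GCT GGA AAT GTA ATT GAT GTA AGA CAG TAT ACA GCA CAC ATT GGA TGT TAC TCA — no ATG→stop ORF.
Frame -3: GCC GCC GCG CAG GAG CTG GAA ATG TAA TTG ATG TAA GAC AGT ATA CAG CAC ACA TTG GAT GTT ACT — ATG at 24, stop TAA at 27 → 6 nt; ATG at 33, stop TAA at 36 → 6 nt.
ORFs ≥ 6 nucleotides: frame -3 24–29 (6 nucleotides), frame -3 33–38 (6 nucleotides). Count = 2.

2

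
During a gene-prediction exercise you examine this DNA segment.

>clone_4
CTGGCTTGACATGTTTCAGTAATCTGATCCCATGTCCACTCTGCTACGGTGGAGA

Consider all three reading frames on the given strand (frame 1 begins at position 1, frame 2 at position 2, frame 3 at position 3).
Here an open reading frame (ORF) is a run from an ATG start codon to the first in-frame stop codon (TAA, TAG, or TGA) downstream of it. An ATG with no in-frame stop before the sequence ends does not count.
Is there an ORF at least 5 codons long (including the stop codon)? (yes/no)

Frame 1: CTG GCT TGA CAT GTT TCA GTA ATC TGA TCC CAT GTC CAC TCT GCT ACG GTG GAG — no ATG→stop ORF.
Frame 2: TGG CTT GAC ATG TTT CAG TAA TCT GAT CCC ATG TCC ACT CTG CTA CGG TGG AGA — ATG at 11, stop TAA at 20 → 12 nt.
Frame 3: GGC TTG ACA TGT TTC AGT AAT CTG ATC CCA TGT CCA CTC TGC TAC GGT GGA — no ATG→stop ORF.
Largest ORF found is 4 codons < 5, so no.

no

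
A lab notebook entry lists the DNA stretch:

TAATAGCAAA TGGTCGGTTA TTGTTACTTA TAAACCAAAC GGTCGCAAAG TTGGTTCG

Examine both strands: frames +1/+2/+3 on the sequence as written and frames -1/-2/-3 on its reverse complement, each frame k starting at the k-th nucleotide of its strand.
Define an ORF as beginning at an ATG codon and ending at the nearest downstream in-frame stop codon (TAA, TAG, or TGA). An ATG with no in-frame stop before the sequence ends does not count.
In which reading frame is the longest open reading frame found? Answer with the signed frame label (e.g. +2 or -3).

+1

Reverse complement (5'→3'): CGAACCAACTTTGCGACCGTTTGGTTTATAAGTAACAATAACCGACCATTTGCTATTA
Frame +1: TAA TAG CAA ATG GTC GGT TAT TGT TAC TTA TAA ACC AAA CGG TCG CAA AGT TGG TTC — ATG at 10, stop TAA at 31 → 24 nt.
Frame +2: AAT AGC AAA TGG TCG GTT ATT GTT ACT TAT AAA CCA AAC GGT CGC AAA GTT GGT TCG — no ATG→stop ORF.
Frame +3: ATA GCA AAT GGT CGG TTA TTG TTA CTT ATA AAC CAA ACG GTC GCA AAG TTG GTT — no ATG→stop ORF.
Frame -1: CGA ACC AAC TTT GCG ACC GTT TGG TTT ATA AGT AAC AAT AAC CGA CCA TTT GCT ATT — no ATG→stop ORF.
Frame -2: GAA CCA ACT TTG CGA CCG TTT GGT TTA TAA GTA ACA ATA ACC GAC CAT TTG CTA TTA — no ATG→stop ORF.
Frame -3: AAC CAA CTT TGC GAC CGT TTG GTT TAT AAG TAA CAA TAA CCG ACC ATT TGC TAT — no ATG→stop ORF.
Longest ORF is 24 nt in frame +1 (positions 10–33).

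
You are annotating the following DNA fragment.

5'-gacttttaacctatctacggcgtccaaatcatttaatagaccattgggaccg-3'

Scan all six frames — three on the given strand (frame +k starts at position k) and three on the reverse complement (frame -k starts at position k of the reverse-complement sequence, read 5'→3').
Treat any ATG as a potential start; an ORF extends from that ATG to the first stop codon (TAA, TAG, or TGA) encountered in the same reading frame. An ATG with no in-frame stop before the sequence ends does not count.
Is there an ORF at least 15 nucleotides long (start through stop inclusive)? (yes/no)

Reverse complement (5'→3'): CGGTCCCAATGGTCTATTAAATGATTTGGACGCCGTAGATAGGTTAAAAGTC
Frame +1: GAC TTT TAA CCT ATC TAC GGC GTC CAA ATC ATT TAA TAG ACC ATT GGG ACC — no ATG→stop ORF.
Frame +2: ACT TTT AAC CTA TCT ACG GCG TCC AAA TCA TTT AAT AGA CCA TTG GGA CCG — no ATG→stop ORF.
Frame +3: CTT TTA ACC TAT CTA CGG CGT CCA AAT CAT TTA ATA GAC CAT TGG GAC — no ATG→stop ORF.
Frame -1: CGG TCC CAA TGG TCT ATT AAA TGA TTT GGA CGC CGT AGA TAG GTT AAA AGT — no ATG→stop ORF.
Frame -2: GGT CCC AAT GGT CTA TTA AAT GAT TTG GAC GCC GTA GAT AGG TTA AAA GTC — no ATG→stop ORF.
Frame -3: GTC CCA ATG GTC TAT TAA ATG ATT TGG ACG CCG TAG ATA GGT TAA AAG — ATG at 9, stop TAA at 18 → 12 nt; ATG at 21, stop TAG at 36 → 18 nt.
Frame -3 has an ORF of 18 nucleotides (positions 21–38) ≥ 15, so yes.

yes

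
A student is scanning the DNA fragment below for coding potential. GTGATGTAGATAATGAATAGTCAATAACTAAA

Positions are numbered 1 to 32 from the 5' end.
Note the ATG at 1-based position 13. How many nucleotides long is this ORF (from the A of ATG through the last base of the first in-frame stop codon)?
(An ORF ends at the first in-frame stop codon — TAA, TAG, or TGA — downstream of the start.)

15

Codons from position 13: ATG (13–15), AAT (16–18), AGT (19–21), CAA (22–24), TAA (25–27).
TAA is the first in-frame stop; ORF spans 13–27, 15 nucleotides.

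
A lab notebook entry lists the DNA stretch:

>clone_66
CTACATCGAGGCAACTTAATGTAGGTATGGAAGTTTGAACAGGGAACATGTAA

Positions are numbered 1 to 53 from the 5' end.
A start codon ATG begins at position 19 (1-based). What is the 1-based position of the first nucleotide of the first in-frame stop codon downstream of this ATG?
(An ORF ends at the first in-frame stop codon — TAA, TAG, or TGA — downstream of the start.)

22

Codons from position 19: ATG (19–21), TAG (22–24).
TAG is a stop codon; it begins at position 22.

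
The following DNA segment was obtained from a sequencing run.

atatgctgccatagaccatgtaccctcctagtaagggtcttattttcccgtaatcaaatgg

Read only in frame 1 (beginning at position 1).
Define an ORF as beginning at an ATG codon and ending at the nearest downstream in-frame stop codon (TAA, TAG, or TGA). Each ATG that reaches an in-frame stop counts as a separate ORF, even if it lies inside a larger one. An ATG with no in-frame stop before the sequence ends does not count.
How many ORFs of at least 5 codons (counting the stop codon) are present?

0

Frame 1: ATA TGC TGC CAT AGA CCA TGT ACC CTC CTA GTA AGG GTC TTA TTT TCC CGT AAT CAA ATG — no ATG→stop ORF.
No ORF reaches 5 codons. Count = 0.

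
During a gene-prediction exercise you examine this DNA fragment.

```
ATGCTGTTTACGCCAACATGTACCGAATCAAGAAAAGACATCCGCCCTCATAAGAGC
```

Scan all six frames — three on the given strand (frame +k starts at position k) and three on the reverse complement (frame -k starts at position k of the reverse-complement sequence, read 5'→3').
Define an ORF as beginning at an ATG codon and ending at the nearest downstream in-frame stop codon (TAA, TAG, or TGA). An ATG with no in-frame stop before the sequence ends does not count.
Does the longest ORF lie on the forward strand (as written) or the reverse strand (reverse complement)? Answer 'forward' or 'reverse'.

forward

Reverse complement (5'→3'): GCTCTTATGAGGGCGGATGTCTTTTCTTGATTCGGTACATGTTGGCGTAAACAGCAT
Frame +1: ATG CTG TTT ACG CCA ACA TGT ACC GAA TCA AGA AAA GAC ATC CGC CCT CAT AAG AGC — no ATG→stop ORF.
Frame +2: TGC TGT TTA CGC CAA CAT GTA CCG AAT CAA GAA AAG ACA TCC GCC CTC ATA AGA — no ATG→stop ORF.
Frame +3: GCT GTT TAC GCC AAC ATG TAC CGA ATC AAG AAA AGA CAT CCG CCC TCA TAA GAG — ATG at 18, stop TAA at 51 → 36 nt.
Frame -1: GCT CTT ATG AGG GCG GAT GTC TTT TCT TGA TTC GGT ACA TGT TGG CGT AAA CAG CAT — ATG at 7, stop TGA at 28 → 24 nt.
Frame -2: CTC TTA TGA GGG CGG ATG TCT TTT CTT GAT TCG GTA CAT GTT GGC GTA AAC AGC — no ATG→stop ORF.
Frame -3: TCT TAT GAG GGC GGA TGT CTT TTC TTG ATT CGG TAC ATG TTG GCG TAA ACA GCA — ATG at 39, stop TAA at 48 → 12 nt.
Forward-strand max 36 nt; reverse-strand max 24 nt. The forward strand has the longer ORF.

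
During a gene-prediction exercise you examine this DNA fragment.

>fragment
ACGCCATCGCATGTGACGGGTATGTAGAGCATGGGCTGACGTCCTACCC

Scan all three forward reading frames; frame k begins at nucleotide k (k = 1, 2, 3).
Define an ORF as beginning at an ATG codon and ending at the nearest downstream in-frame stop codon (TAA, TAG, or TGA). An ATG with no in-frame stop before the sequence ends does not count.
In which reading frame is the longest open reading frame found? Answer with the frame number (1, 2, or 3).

Frame 1: ACG CCA TCG CAT GTG ACG GGT ATG TAG AGC ATG GGC TGA CGT CCT ACC — ATG at 22, stop TAG at 25 → 6 nt; ATG at 31, stop TGA at 37 → 9 nt.
Frame 2: CGC CAT CGC ATG TGA CGG GTA TGT AGA GCA TGG GCT GAC GTC CTA CCC — ATG at 11, stop TGA at 14 → 6 nt.
Frame 3: GCC ATC GCA TGT GAC GGG TAT GTA GAG CAT GGG CTG ACG TCC TAC — no ATG→stop ORF.
Longest ORF is 9 nt in frame 1 (positions 31–39).

1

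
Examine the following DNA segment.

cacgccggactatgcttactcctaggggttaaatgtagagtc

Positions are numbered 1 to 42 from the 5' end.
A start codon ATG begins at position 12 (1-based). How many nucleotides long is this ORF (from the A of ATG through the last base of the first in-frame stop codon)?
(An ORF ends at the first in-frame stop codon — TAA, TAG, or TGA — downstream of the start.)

21

Codons from position 12: ATG (12–14), CTT (15–17), ACT (18–20), CCT (21–23), AGG (24–26), GGT (27–29), TAA (30–32).
TAA is the first in-frame stop; ORF spans 12–32, 21 nucleotides.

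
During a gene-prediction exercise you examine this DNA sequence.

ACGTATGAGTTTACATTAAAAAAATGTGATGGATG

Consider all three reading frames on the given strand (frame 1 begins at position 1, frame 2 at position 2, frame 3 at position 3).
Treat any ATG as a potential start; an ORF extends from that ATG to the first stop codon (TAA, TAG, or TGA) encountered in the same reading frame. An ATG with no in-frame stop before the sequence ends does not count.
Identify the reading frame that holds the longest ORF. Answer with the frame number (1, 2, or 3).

Frame 1: ACG TAT GAG TTT ACA TTA AAA AAA TGT GAT GGA — no ATG→stop ORF.
Frame 2: CGT ATG AGT TTA CAT TAA AAA AAT GTG ATG GAT — ATG at 5, stop TAA at 17 → 15 nt.
Frame 3: GTA TGA GTT TAC ATT AAA AAA ATG TGA TGG ATG — ATG at 24, stop TGA at 27 → 6 nt.
Longest ORF is 15 nt in frame 2 (positions 5–19).

2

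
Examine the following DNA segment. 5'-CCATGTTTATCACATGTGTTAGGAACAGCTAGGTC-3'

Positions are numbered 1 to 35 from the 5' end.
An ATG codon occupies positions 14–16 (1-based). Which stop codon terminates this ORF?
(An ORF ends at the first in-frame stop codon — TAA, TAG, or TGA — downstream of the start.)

TAG

Codons from position 14: ATG (14–16), TGT (17–19), TAG (20–22).
The first in-frame stop codon is TAG.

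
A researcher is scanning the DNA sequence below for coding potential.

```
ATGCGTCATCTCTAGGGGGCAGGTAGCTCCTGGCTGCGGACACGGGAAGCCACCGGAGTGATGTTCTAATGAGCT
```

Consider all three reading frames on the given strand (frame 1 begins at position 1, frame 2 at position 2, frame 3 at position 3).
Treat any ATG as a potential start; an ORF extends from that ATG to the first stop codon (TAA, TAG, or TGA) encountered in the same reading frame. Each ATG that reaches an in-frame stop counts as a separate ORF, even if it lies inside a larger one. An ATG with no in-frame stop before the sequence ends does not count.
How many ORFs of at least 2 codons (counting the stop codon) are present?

Frame 1: ATG CGT CAT CTC TAG GGG GCA GGT AGC TCC TGG CTG CGG ACA CGG GAA GCC ACC GGA GTG ATG TTC TAA TGA GCT — ATG at 1, stop TAG at 13 → 15 nt; ATG at 61, stop TAA at 67 → 9 nt.
Frame 2: TGC GTC ATC TCT AGG GGG CAG GTA GCT CCT GGC TGC GGA CAC GGG AAG CCA CCG GAG TGA TGT TCT AAT GAG — no ATG→stop ORF.
Frame 3: GCG TCA TCT CTA GGG GGC AGG TAG CTC CTG GCT GCG GAC ACG GGA AGC CAC CGG AGT GAT GTT CTA ATG AGC — no ATG→stop ORF.
ORFs ≥ 2 codons: frame 1 1–15 (5 codons), frame 1 61–69 (3 codons). Count = 2.

2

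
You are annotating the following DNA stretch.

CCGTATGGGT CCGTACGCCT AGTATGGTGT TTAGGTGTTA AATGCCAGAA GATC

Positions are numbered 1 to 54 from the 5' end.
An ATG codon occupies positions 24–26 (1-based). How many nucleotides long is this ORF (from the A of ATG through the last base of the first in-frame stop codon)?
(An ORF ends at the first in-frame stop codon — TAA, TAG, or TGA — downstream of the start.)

18

Codons from position 24: ATG (24–26), GTG (27–29), TTT (30–32), AGG (33–35), TGT (36–38), TAA (39–41).
TAA is the first in-frame stop; ORF spans 24–41, 18 nucleotides.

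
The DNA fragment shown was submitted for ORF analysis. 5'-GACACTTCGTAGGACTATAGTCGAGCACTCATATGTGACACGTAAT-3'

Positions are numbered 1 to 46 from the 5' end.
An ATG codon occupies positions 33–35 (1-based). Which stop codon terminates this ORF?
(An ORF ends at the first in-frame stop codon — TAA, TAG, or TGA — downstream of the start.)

TGA

Codons from position 33: ATG (33–35), TGA (36–38).
The first in-frame stop codon is TGA.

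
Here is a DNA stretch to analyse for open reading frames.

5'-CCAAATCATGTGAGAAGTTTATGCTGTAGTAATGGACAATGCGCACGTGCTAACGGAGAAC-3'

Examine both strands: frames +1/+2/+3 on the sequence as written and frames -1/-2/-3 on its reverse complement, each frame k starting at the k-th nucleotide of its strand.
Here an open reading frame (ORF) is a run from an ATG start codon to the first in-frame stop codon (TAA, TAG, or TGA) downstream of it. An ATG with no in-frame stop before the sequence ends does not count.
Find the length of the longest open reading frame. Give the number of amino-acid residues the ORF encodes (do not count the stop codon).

Reverse complement (5'→3'): GTTCTCCGTTAGCACGTGCGCATTGTCCATTACTACAGCATAAACTTCTCACATGATTTGG
Frame +1: CCA AAT CAT GTG AGA AGT TTA TGC TGT AGT AAT GGA CAA TGC GCA CGT GCT AAC GGA GAA — no ATG→stop ORF.
Frame +2: CAA ATC ATG TGA GAA GTT TAT GCT GTA GTA ATG GAC AAT GCG CAC GTG CTA ACG GAG AAC — ATG at 8, stop TGA at 11 → 6 nt.
Frame +3: AAA TCA TGT GAG AAG TTT ATG CTG TAG TAA TGG ACA ATG CGC ACG TGC TAA CGG AGA — ATG at 21, stop TAG at 27 → 9 nt; ATG at 39, stop TAA at 51 → 15 nt.
Frame -1: GTT CTC CGT TAG CAC GTG CGC ATT GTC CAT TAC TAC AGC ATA AAC TTC TCA CAT GAT TTG — no ATG→stop ORF.
Frame -2: TTC TCC GTT AGC ACG TGC GCA TTG TCC ATT ACT ACA GCA TAA ACT TCT CAC ATG ATT TGG — no ATG→stop ORF.
Frame -3: TCT CCG TTA GCA CGT GCG CAT TGT CCA TTA CTA CAG CAT AAA CTT CTC ACA TGA TTT — no ATG→stop ORF.
Longest: frame +3, positions 39–53, 15 nt = 5 codons = 4 aa. → 4 amino acids.

4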